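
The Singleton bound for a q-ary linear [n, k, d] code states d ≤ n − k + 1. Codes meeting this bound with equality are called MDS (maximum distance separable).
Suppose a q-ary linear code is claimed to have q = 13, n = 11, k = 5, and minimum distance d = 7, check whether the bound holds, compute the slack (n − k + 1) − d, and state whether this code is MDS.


Singleton RHS = n − k + 1 = 7, slack = 0, bound satisfied, MDS.

Singleton bound: d ≤ n − k + 1.
Here n = 11, k = 5, so n − k + 1 = 7.
Given d = 7, check d ≤ 7: YES.
Slack = (n − k + 1) − d = 0.
The code is MDS (slack = 0).
Description: the claimed parameters are [11, 5, 7]_13; such a code would be MDS (meets Singleton bound).


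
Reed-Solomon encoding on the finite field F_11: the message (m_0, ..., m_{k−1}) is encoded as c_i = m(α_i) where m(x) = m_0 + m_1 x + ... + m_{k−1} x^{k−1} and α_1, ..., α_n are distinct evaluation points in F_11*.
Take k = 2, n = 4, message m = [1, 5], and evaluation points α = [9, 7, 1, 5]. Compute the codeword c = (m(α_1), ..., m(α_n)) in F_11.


c = [2, 3, 6, 4]

Message polynomial: m(x) = 1 + 5·x (mod 11).
For each evaluation point α_i, compute m(α_i) mod 11:
  α_1 = 9: Horner steps 5 → 2, so m(9) = 2.
  α_2 = 7: Horner steps 5 → 3, so m(7) = 3.
  α_3 = 1: Horner steps 5 → 6, so m(1) = 6.
  α_4 = 5: Horner steps 5 → 4, so m(5) = 4.
Codeword c = [2, 3, 6, 4] ∈ F_11^4.


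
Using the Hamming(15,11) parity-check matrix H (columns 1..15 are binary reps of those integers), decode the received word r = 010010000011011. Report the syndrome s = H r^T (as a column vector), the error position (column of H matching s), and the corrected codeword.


s = (0, 0, 0, 1)^T, error position = 1, corrected codeword c = 110010000011011

Compute s = H r^T mod 2 one row at a time:
  s_1 = 0 + 0 + 0 + 1 + 1 + 0 + 1 + 1 = 4 ≡ 0 (mod 2).
  s_2 = 0 + 1 + 0 + 0 + 1 + 0 + 1 + 1 = 4 ≡ 0 (mod 2).
  s_3 = 1 + 0 + 0 + 0 + 0 + 1 + 1 + 1 = 4 ≡ 0 (mod 2).
  s_4 = 0 + 0 + 1 + 0 + 0 + 1 + 0 + 1 = 3 ≡ 1 (mod 2).
s = (0, 0, 0, 1)^T — this equals column 1 of H (binary 0001), so error is at position 1.
Correct: flip bit 1 of r = 010010000011011 to get c = 110010000011011.


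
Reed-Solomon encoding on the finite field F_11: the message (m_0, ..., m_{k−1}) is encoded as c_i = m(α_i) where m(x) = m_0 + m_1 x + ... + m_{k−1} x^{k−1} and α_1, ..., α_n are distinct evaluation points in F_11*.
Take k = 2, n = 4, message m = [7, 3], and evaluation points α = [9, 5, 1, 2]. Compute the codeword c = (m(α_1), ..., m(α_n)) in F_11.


c = [1, 0, 10, 2]

Message polynomial: m(x) = 7 + 3·x (mod 11).
For each evaluation point α_i, compute m(α_i) mod 11:
  α_1 = 9: Horner steps 3 → 1, so m(9) = 1.
  α_2 = 5: Horner steps 3 → 0, so m(5) = 0.
  α_3 = 1: Horner steps 3 → 10, so m(1) = 10.
  α_4 = 2: Horner steps 3 → 2, so m(2) = 2.
Codeword c = [1, 0, 10, 2] ∈ F_11^4.


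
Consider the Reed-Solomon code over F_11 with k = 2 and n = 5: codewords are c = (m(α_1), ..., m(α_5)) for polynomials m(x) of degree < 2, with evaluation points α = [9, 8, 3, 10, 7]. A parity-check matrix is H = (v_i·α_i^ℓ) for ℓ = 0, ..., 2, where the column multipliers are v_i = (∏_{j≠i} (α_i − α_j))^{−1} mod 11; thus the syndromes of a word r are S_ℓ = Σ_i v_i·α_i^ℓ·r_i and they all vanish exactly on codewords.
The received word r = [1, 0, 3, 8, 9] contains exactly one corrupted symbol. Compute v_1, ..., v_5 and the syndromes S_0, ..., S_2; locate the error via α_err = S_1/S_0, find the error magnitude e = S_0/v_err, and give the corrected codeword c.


S = (5, 7, 1), error at position 2, error magnitude e = 6, c = [1, 5, 3, 8, 9].

Step 1: column multipliers v_i = (∏_{j≠i}(α_i − α_j))^{−1} mod 11.
  i = 1 (α = 9): (9−8)(9−3)(9−10)(9−7) = 1·6·(−1)·2 = −12 ≡ 10, so v_1 = 10^{−1} = 10 (mod 11).
  i = 2 (α = 8): (8−9)(8−3)(8−10)(8−7) = (−1)·5·(−2)·1 = 10 ≡ 10, so v_2 = 10^{−1} = 10 (mod 11).
  i = 3 (α = 3): (3−9)(3−8)(3−10)(3−7) = (−6)·(−5)·(−7)·(−4) = 840 ≡ 4, so v_3 = 4^{−1} = 3 (mod 11).
  i = 4 (α = 10): (10−9)(10−8)(10−3)(10−7) = 1·2·7·3 = 42 ≡ 9, so v_4 = 9^{−1} = 5 (mod 11).
  i = 5 (α = 7): (7−9)(7−8)(7−3)(7−10) = (−2)·(−1)·4·(−3) = −24 ≡ 9, so v_5 = 9^{−1} = 5 (mod 11).
  v = [10, 10, 3, 5, 5].
Step 2: syndromes of r = [1, 0, 3, 8, 9] (all sums mod 11).
  S_0 = Σ v_i r_i = 10·1 + 10·0 + 3·3 + 5·8 + 5·9 = 104 ≡ 5.
  S_1 = Σ v_i α_i r_i = 10·9·1 + 10·8·0 + 3·3·3 + 5·10·8 + 5·7·9 = 832 ≡ 7.
  α_i^2 mod 11 = [4, 9, 9, 1, 5].
  S_2 = Σ v_i α_i^2 r_i = 10·4·1 + 10·9·0 + 3·9·3 + 5·1·8 + 5·5·9 = 386 ≡ 1.
  S = (5, 7, 1) ≠ 0, so r is not a codeword (an error is present).
Step 3: locate the error. For a single error e at position i, S_ℓ = v_i·e·α_i^ℓ, so α_err = S_1/S_0.
  S_0^{−1} = 5^{−1} = 9 (mod 11), so α_err = 7·9 = 63 ≡ 8 = α_2. Error position i = 2.
  Consistency check: S_2/S_1 = 1·8 = 8 ≡ 8 = α_err ✓ (single-error assumption holds).
Step 4: error magnitude e = S_0/v_2 = S_0·∏_{j≠2}(α_2 − α_j) = 5·10 = 50 ≡ 6 (mod 11).
Step 5: correct position 2: c_2 = r_2 − e = 0 − 6 ≡ 5 (mod 11). Hence c = [1, 5, 3, 8, 9].
  Check: interpolating c through the α_i gives m(x) = 4 + 7·x (degree < 2) with m(α_i) = c_i for every i, so c is indeed a codeword.


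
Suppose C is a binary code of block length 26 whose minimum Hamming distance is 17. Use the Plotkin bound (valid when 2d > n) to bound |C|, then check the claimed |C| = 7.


Plotkin bound M ≤ 4; given |C| = 7 > bound (violated).

Check applicability: 2d = 34, n = 26.
2d − n = 8 > 0, so Plotkin applies.
Compute d/(2d−n) = 17/8 ≈ 2.1250.
⌊d/(2d−n)⌋ = 2.
Plotkin bound: M ≤ 2·2 = 4.
Given |C| = 7, check: VIOLATED.
This |C| is above the Plotkin bound, so no binary code with n = 26, d = 17 and 7 codewords exists.


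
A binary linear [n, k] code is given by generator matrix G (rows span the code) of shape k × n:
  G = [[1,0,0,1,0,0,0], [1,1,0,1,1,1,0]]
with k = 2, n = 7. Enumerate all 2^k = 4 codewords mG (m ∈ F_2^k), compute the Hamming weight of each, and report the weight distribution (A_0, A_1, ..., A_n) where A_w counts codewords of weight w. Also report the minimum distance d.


Weight distribution: A_0 = 1, A_2 = 1, A_3 = 1, A_5 = 1. Minimum distance d = 2.

Enumerate all 2^2 = 4 messages m ∈ F_2^2.
For each, compute codeword c = mG in F_2^7, then tally its weight.
  m = 00 → c = 0000000, weight = 0.
  m = 10 → c = 1001000, weight = 2.
  m = 01 → c = 1101110, weight = 5.
  m = 11 → c = 0100110, weight = 3.
Tally weights:
  weight 0: 1 codewords.
  weight 2: 1 codewords.
  weight 3: 1 codewords.
  weight 5: 1 codewords.
Minimum distance d = smallest w > 0 with A_w > 0 = 2.
Sanity: Σ A_w = 4 = 2^2 = 4 ✓.


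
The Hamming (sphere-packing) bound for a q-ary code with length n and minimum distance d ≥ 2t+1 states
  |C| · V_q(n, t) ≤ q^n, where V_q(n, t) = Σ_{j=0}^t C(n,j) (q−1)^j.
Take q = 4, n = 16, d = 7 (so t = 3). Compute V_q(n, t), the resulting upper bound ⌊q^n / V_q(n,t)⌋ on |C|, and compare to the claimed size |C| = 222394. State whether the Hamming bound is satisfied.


V_q(n, t) = 16249, q^n = 4294967296, Hamming bound = 264321, |C| = 222394 ≤ bound (satisfied).

Step 1: Compute V_q(n, t) = Σ_{j=0}^3 C(n, j) (q−1)^j.
  j = 0: C(16,0)·(3)^0 = 1·1 = 1.
  j = 1: C(16,1)·(3)^1 = 16·3 = 48.
  j = 2: C(16,2)·(3)^2 = 120·9 = 1080.
  j = 3: C(16,3)·(3)^3 = 560·27 = 15120.
  V_q(n, t) = 1 + 48 + 1080 + 15120 = 16249.
Step 2: q^n = 4^16 = 4294967296.
Step 3: Hamming bound ⌊q^n / V_q(n,t)⌋ = ⌊4294967296/16249⌋ = 264321.
Step 4: Compare |C| = 222394 to 264321: satisfied.
The claimed |C| lies below the Hamming bound.


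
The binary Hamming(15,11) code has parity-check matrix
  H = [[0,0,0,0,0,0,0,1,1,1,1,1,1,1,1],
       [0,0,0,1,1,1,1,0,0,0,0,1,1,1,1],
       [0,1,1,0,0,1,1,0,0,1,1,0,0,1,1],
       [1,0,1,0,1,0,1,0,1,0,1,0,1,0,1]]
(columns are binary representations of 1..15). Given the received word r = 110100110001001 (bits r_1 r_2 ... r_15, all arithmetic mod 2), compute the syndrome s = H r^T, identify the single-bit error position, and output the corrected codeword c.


s = (1, 0, 1, 1)^T, error position = 11, corrected codeword c = 110100110011001

Compute s = H r^T mod 2 one row at a time:
  s_1 = 1 + 0 + 0 + 0 + 1 + 0 + 0 + 1 = 3 ≡ 1 (mod 2).
  s_2 = 1 + 0 + 0 + 1 + 1 + 0 + 0 + 1 = 4 ≡ 0 (mod 2).
  s_3 = 1 + 0 + 0 + 1 + 0 + 0 + 0 + 1 = 3 ≡ 1 (mod 2).
  s_4 = 1 + 0 + 0 + 1 + 0 + 0 + 0 + 1 = 3 ≡ 1 (mod 2).
s = (1, 0, 1, 1)^T — this equals column 11 of H (binary 1011), so error is at position 11.
Correct: flip bit 11 of r = 110100110001001 to get c = 110100110011001.


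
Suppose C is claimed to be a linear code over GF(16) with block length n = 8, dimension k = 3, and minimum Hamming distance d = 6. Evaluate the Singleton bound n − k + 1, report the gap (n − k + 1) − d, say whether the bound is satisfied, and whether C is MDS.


Singleton RHS = n − k + 1 = 6, slack = 0, bound satisfied, MDS.

Singleton bound: d ≤ n − k + 1.
Here n = 8, k = 3, so n − k + 1 = 6.
Given d = 6, check d ≤ 6: YES.
Slack = (n − k + 1) − d = 0.
The code is MDS (slack = 0).
Description: the claimed parameters are [8, 3, 6]_16; such a code would be MDS (meets Singleton bound).


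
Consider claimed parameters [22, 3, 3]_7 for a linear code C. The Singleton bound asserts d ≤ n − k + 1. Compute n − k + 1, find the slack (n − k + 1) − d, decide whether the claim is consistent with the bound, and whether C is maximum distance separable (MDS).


Singleton RHS = n − k + 1 = 20, slack = 17, bound satisfied, not MDS.

Singleton bound: d ≤ n − k + 1.
Here n = 22, k = 3, so n − k + 1 = 20.
Given d = 3, check d ≤ 20: YES.
Slack = (n − k + 1) − d = 17.
The code is NOT MDS (slack = 17 > 0).
Description: the claimed parameters are [22, 3, 3]_7; such a code would be non-MDS.


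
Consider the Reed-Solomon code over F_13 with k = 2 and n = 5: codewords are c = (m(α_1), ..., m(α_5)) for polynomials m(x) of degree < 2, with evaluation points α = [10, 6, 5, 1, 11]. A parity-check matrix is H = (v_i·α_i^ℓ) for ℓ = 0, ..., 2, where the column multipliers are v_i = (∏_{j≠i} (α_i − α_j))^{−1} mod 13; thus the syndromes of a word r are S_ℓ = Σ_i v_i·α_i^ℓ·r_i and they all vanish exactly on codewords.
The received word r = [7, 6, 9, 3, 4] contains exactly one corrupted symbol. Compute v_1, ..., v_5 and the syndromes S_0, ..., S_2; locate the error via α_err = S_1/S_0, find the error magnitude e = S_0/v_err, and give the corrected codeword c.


S = (10, 10, 10), error at position 4, error magnitude e = 8, c = [7, 6, 9, 8, 4].

Step 1: column multipliers v_i = (∏_{j≠i}(α_i − α_j))^{−1} mod 13.
  i = 1 (α = 10): (10−6)(10−5)(10−1)(10−11) = 4·5·9·(−1) = −180 ≡ 2, so v_1 = 2^{−1} = 7 (mod 13).
  i = 2 (α = 6): (6−10)(6−5)(6−1)(6−11) = (−4)·1·5·(−5) = 100 ≡ 9, so v_2 = 9^{−1} = 3 (mod 13).
  i = 3 (α = 5): (5−10)(5−6)(5−1)(5−11) = (−5)·(−1)·4·(−6) = −120 ≡ 10, so v_3 = 10^{−1} = 4 (mod 13).
  i = 4 (α = 1): (1−10)(1−6)(1−5)(1−11) = (−9)·(−5)·(−4)·(−10) = 1800 ≡ 6, so v_4 = 6^{−1} = 11 (mod 13).
  i = 5 (α = 11): (11−10)(11−6)(11−5)(11−1) = 1·5·6·10 = 300 ≡ 1, so v_5 = 1^{−1} = 1 (mod 13).
  v = [7, 3, 4, 11, 1].
Step 2: syndromes of r = [7, 6, 9, 3, 4] (all sums mod 13).
  S_0 = Σ v_i r_i = 7·7 + 3·6 + 4·9 + 11·3 + 1·4 = 140 ≡ 10.
  S_1 = Σ v_i α_i r_i = 7·10·7 + 3·6·6 + 4·5·9 + 11·1·3 + 1·11·4 = 855 ≡ 10.
  α_i^2 mod 13 = [9, 10, 12, 1, 4].
  S_2 = Σ v_i α_i^2 r_i = 7·9·7 + 3·10·6 + 4·12·9 + 11·1·3 + 1·4·4 = 1102 ≡ 10.
  S = (10, 10, 10) ≠ 0, so r is not a codeword (an error is present).
Step 3: locate the error. For a single error e at position i, S_ℓ = v_i·e·α_i^ℓ, so α_err = S_1/S_0.
  S_0^{−1} = 10^{−1} = 4 (mod 13), so α_err = 10·4 = 40 ≡ 1 = α_4. Error position i = 4.
  Consistency check: S_2/S_1 = 10·4 = 40 ≡ 1 = α_err ✓ (single-error assumption holds).
Step 4: error magnitude e = S_0/v_4 = S_0·∏_{j≠4}(α_4 − α_j) = 10·6 = 60 ≡ 8 (mod 13).
Step 5: correct position 4: c_4 = r_4 − e = 3 − 8 ≡ 8 (mod 13). Hence c = [7, 6, 9, 8, 4].
  Check: interpolating c through the α_i gives m(x) = 11 + 10·x (degree < 2) with m(α_i) = c_i for every i, so c is indeed a codeword.


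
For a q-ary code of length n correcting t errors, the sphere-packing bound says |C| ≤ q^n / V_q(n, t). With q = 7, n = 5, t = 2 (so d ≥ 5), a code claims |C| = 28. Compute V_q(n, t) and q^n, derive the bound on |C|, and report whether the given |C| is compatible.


V_q(n, t) = 391, q^n = 16807, Hamming bound = 42, |C| = 28 ≤ bound (satisfied).

Step 1: Compute V_q(n, t) = Σ_{j=0}^2 C(n, j) (q−1)^j.
  j = 0: C(5,0)·(6)^0 = 1·1 = 1.
  j = 1: C(5,1)·(6)^1 = 5·6 = 30.
  j = 2: C(5,2)·(6)^2 = 10·36 = 360.
  V_q(n, t) = 1 + 30 + 360 = 391.
Step 2: q^n = 7^5 = 16807.
Step 3: Hamming bound ⌊q^n / V_q(n,t)⌋ = ⌊16807/391⌋ = 42.
Step 4: Compare |C| = 28 to 42: satisfied.
The claimed |C| lies below the Hamming bound.


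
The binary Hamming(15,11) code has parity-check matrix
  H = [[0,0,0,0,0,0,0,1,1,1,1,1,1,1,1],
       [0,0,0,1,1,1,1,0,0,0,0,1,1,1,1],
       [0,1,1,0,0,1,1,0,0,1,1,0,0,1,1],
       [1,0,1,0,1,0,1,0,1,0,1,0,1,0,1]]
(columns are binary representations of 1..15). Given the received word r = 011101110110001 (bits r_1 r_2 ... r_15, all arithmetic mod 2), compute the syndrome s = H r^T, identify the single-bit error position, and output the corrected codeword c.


s = (0, 0, 1, 0)^T, error position = 2, corrected codeword c = 001101110110001

Compute s = H r^T mod 2 one row at a time:
  s_1 = 1 + 0 + 1 + 1 + 0 + 0 + 0 + 1 = 4 ≡ 0 (mod 2).
  s_2 = 1 + 0 + 1 + 1 + 0 + 0 + 0 + 1 = 4 ≡ 0 (mod 2).
  s_3 = 1 + 1 + 1 + 1 + 1 + 1 + 0 + 1 = 7 ≡ 1 (mod 2).
  s_4 = 0 + 1 + 0 + 1 + 0 + 1 + 0 + 1 = 4 ≡ 0 (mod 2).
s = (0, 0, 1, 0)^T — this equals column 2 of H (binary 0010), so error is at position 2.
Correct: flip bit 2 of r = 011101110110001 to get c = 001101110110001.


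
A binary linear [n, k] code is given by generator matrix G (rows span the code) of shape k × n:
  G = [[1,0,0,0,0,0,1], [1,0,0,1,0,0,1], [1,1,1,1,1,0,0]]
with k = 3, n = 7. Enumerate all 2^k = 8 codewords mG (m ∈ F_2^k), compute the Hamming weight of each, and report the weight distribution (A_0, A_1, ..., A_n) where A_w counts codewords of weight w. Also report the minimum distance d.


Weight distribution: A_0 = 1, A_1 = 1, A_2 = 1, A_3 = 1, A_4 = 2, A_5 = 2. Minimum distance d = 1.

Enumerate all 2^3 = 8 messages m ∈ F_2^3.
For each, compute codeword c = mG in F_2^7, then tally its weight.
  m = 000 → c = 0000000, weight = 0.
  m = 100 → c = 1000001, weight = 2.
  m = 010 → c = 1001001, weight = 3.
  m = 110 → c = 0001000, weight = 1.
  m = 001 → c = 1111100, weight = 5.
  m = 101 → c = 0111101, weight = 5.
  m = 011 → c = 0110101, weight = 4.
  m = 111 → c = 1110100, weight = 4.
Tally weights:
  weight 0: 1 codewords.
  weight 1: 1 codewords.
  weight 2: 1 codewords.
  weight 3: 1 codewords.
  weight 4: 2 codewords.
  weight 5: 2 codewords.
Minimum distance d = smallest w > 0 with A_w > 0 = 1.
Sanity: Σ A_w = 8 = 2^3 = 8 ✓.


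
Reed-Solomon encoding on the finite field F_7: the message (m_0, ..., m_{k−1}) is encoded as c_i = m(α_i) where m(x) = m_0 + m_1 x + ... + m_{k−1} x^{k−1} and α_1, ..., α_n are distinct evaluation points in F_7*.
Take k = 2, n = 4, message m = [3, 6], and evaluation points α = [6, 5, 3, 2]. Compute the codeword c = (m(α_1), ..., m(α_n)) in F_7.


c = [4, 5, 0, 1]

Message polynomial: m(x) = 3 + 6·x (mod 7).
For each evaluation point α_i, compute m(α_i) mod 7:
  α_1 = 6: Horner steps 6 → 4, so m(6) = 4.
  α_2 = 5: Horner steps 6 → 5, so m(5) = 5.
  α_3 = 3: Horner steps 6 → 0, so m(3) = 0.
  α_4 = 2: Horner steps 6 → 1, so m(2) = 1.
Codeword c = [4, 5, 0, 1] ∈ F_7^4.


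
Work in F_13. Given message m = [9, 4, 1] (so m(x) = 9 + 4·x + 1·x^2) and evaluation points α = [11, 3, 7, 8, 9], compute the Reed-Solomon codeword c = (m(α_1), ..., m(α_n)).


c = [5, 4, 8, 1, 9]

Message polynomial: m(x) = 9 + 4·x + 1·x^2 (mod 13).
For each evaluation point α_i, compute m(α_i) mod 13:
  α_1 = 11: Horner steps 1 → 2 → 5, so m(11) = 5.
  α_2 = 3: Horner steps 1 → 7 → 4, so m(3) = 4.
  α_3 = 7: Horner steps 1 → 11 → 8, so m(7) = 8.
  α_4 = 8: Horner steps 1 → 12 → 1, so m(8) = 1.
  α_5 = 9: Horner steps 1 → 0 → 9, so m(9) = 9.
Codeword c = [5, 4, 8, 1, 9] ∈ F_13^5.


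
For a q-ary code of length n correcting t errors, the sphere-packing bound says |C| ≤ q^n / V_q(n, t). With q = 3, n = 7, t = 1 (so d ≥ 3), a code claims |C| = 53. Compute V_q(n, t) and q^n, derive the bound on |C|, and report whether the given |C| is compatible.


V_q(n, t) = 15, q^n = 2187, Hamming bound = 145, |C| = 53 ≤ bound (satisfied).

Step 1: Compute V_q(n, t) = Σ_{j=0}^1 C(n, j) (q−1)^j.
  j = 0: C(7,0)·(2)^0 = 1·1 = 1.
  j = 1: C(7,1)·(2)^1 = 7·2 = 14.
  V_q(n, t) = 1 + 14 = 15.
Step 2: q^n = 3^7 = 2187.
Step 3: Hamming bound ⌊q^n / V_q(n,t)⌋ = ⌊2187/15⌋ = 145.
Step 4: Compare |C| = 53 to 145: satisfied.
The claimed |C| lies below the Hamming bound.


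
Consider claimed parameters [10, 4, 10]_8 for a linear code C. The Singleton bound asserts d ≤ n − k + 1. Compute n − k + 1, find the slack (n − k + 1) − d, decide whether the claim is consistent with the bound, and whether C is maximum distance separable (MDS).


Singleton RHS = n − k + 1 = 7, slack = -3, bound violated (no such code; not MDS).

Singleton bound: d ≤ n − k + 1.
Here n = 10, k = 4, so n − k + 1 = 7.
Given d = 10, check d ≤ 7: NO.
Slack = (n − k + 1) − d = -3.
The slack is negative: d = 10 exceeds n − k + 1 = 7 by 3, so the Singleton bound is violated and no linear [10, 4, 10]_8 code can exist. In particular it is not MDS (MDS requires d = n − k + 1 exactly).
Description: the claimed parameters are [10, 4, 10]_8; such a code would be impossible (violates the Singleton bound).


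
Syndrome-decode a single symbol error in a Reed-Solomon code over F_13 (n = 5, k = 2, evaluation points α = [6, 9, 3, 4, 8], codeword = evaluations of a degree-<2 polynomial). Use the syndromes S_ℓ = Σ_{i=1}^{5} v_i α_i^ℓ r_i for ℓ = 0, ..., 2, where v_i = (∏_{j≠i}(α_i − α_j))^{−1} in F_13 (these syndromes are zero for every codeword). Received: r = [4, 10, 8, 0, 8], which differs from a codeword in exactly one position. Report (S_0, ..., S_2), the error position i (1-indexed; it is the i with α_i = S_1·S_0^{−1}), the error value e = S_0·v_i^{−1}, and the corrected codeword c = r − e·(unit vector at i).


S = (3, 9, 1), error at position 3, error magnitude e = 10, c = [4, 10, 11, 0, 8].

Step 1: column multipliers v_i = (∏_{j≠i}(α_i − α_j))^{−1} mod 13.
  i = 1 (α = 6): (6−9)(6−3)(6−4)(6−8) = (−3)·3·2·(−2) = 36 ≡ 10, so v_1 = 10^{−1} = 4 (mod 13).
  i = 2 (α = 9): (9−6)(9−3)(9−4)(9−8) = 3·6·5·1 = 90 ≡ 12, so v_2 = 12^{−1} = 12 (mod 13).
  i = 3 (α = 3): (3−6)(3−9)(3−4)(3−8) = (−3)·(−6)·(−1)·(−5) = 90 ≡ 12, so v_3 = 12^{−1} = 12 (mod 13).
  i = 4 (α = 4): (4−6)(4−9)(4−3)(4−8) = (−2)·(−5)·1·(−4) = −40 ≡ 12, so v_4 = 12^{−1} = 12 (mod 13).
  i = 5 (α = 8): (8−6)(8−9)(8−3)(8−4) = 2·(−1)·5·4 = −40 ≡ 12, so v_5 = 12^{−1} = 12 (mod 13).
  v = [4, 12, 12, 12, 12].
Step 2: syndromes of r = [4, 10, 8, 0, 8] (all sums mod 13).
  S_0 = Σ v_i r_i = 4·4 + 12·10 + 12·8 + 12·0 + 12·8 = 328 ≡ 3.
  S_1 = Σ v_i α_i r_i = 4·6·4 + 12·9·10 + 12·3·8 + 12·4·0 + 12·8·8 = 2232 ≡ 9.
  α_i^2 mod 13 = [10, 3, 9, 3, 12].
  S_2 = Σ v_i α_i^2 r_i = 4·10·4 + 12·3·10 + 12·9·8 + 12·3·0 + 12·12·8 = 2536 ≡ 1.
  S = (3, 9, 1) ≠ 0, so r is not a codeword (an error is present).
Step 3: locate the error. For a single error e at position i, S_ℓ = v_i·e·α_i^ℓ, so α_err = S_1/S_0.
  S_0^{−1} = 3^{−1} = 9 (mod 13), so α_err = 9·9 = 81 ≡ 3 = α_3. Error position i = 3.
  Consistency check: S_2/S_1 = 1·3 = 3 ≡ 3 = α_err ✓ (single-error assumption holds).
Step 4: error magnitude e = S_0/v_3 = S_0·∏_{j≠3}(α_3 − α_j) = 3·12 = 36 ≡ 10 (mod 13).
Step 5: correct position 3: c_3 = r_3 − e = 8 − 10 ≡ 11 (mod 13). Hence c = [4, 10, 11, 0, 8].
  Check: interpolating c through the α_i gives m(x) = 5 + 2·x (degree < 2) with m(α_i) = c_i for every i, so c is indeed a codeword.


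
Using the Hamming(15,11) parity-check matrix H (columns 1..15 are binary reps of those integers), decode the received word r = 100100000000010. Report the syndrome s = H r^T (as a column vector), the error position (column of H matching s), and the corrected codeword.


s = (1, 0, 1, 1)^T, error position = 11, corrected codeword c = 100100000010010

Compute s = H r^T mod 2 one row at a time:
  s_1 = 0 + 0 + 0 + 0 + 0 + 0 + 1 + 0 = 1 ≡ 1 (mod 2).
  s_2 = 1 + 0 + 0 + 0 + 0 + 0 + 1 + 0 = 2 ≡ 0 (mod 2).
  s_3 = 0 + 0 + 0 + 0 + 0 + 0 + 1 + 0 = 1 ≡ 1 (mod 2).
  s_4 = 1 + 0 + 0 + 0 + 0 + 0 + 0 + 0 = 1 ≡ 1 (mod 2).
s = (1, 0, 1, 1)^T — this equals column 11 of H (binary 1011), so error is at position 11.
Correct: flip bit 11 of r = 100100000000010 to get c = 100100000010010.


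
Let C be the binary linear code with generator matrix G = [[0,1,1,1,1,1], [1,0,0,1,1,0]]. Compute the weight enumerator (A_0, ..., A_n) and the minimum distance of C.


Weight distribution: A_0 = 1, A_3 = 1, A_4 = 1, A_5 = 1. Minimum distance d = 3.

Enumerate all 2^2 = 4 messages m ∈ F_2^2.
For each, compute codeword c = mG in F_2^6, then tally its weight.
  m = 00 → c = 000000, weight = 0.
  m = 10 → c = 011111, weight = 5.
  m = 01 → c = 100110, weight = 3.
  m = 11 → c = 111001, weight = 4.
Tally weights:
  weight 0: 1 codewords.
  weight 3: 1 codewords.
  weight 4: 1 codewords.
  weight 5: 1 codewords.
Minimum distance d = smallest w > 0 with A_w > 0 = 3.
Sanity: Σ A_w = 4 = 2^2 = 4 ✓.


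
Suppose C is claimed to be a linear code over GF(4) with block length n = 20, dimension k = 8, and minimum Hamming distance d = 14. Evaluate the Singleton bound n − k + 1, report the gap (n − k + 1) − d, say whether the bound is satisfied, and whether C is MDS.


Singleton RHS = n − k + 1 = 13, slack = -1, bound violated (no such code; not MDS).

Singleton bound: d ≤ n − k + 1.
Here n = 20, k = 8, so n − k + 1 = 13.
Given d = 14, check d ≤ 13: NO.
Slack = (n − k + 1) − d = -1.
The slack is negative: d = 14 exceeds n − k + 1 = 13 by 1, so the Singleton bound is violated and no linear [20, 8, 14]_4 code can exist. In particular it is not MDS (MDS requires d = n − k + 1 exactly).
Description: the claimed parameters are [20, 8, 14]_4; such a code would be impossible (violates the Singleton bound).


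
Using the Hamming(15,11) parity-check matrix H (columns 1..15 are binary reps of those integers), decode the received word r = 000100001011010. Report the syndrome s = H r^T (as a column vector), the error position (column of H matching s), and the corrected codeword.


s = (0, 1, 0, 0)^T, error position = 4, corrected codeword c = 000000001011010

Compute s = H r^T mod 2 one row at a time:
  s_1 = 0 + 1 + 0 + 1 + 1 + 0 + 1 + 0 = 4 ≡ 0 (mod 2).
  s_2 = 1 + 0 + 0 + 0 + 1 + 0 + 1 + 0 = 3 ≡ 1 (mod 2).
  s_3 = 0 + 0 + 0 + 0 + 0 + 1 + 1 + 0 = 2 ≡ 0 (mod 2).
  s_4 = 0 + 0 + 0 + 0 + 1 + 1 + 0 + 0 = 2 ≡ 0 (mod 2).
s = (0, 1, 0, 0)^T — this equals column 4 of H (binary 0100), so error is at position 4.
Correct: flip bit 4 of r = 000100001011010 to get c = 000000001011010.


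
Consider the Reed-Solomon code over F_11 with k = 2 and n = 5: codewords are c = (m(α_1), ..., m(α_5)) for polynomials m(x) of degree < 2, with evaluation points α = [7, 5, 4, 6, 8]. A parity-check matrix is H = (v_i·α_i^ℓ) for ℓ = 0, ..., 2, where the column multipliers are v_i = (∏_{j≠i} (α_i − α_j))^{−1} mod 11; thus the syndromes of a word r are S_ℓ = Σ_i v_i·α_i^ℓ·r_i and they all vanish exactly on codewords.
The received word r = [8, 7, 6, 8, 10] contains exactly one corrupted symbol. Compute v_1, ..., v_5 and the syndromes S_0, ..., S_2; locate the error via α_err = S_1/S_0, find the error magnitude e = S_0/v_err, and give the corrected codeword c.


S = (2, 3, 10), error at position 1, error magnitude e = 10, c = [9, 7, 6, 8, 10].

Step 1: column multipliers v_i = (∏_{j≠i}(α_i − α_j))^{−1} mod 11.
  i = 1 (α = 7): (7−5)(7−4)(7−6)(7−8) = 2·3·1·(−1) = −6 ≡ 5, so v_1 = 5^{−1} = 9 (mod 11).
  i = 2 (α = 5): (5−7)(5−4)(5−6)(5−8) = (−2)·1·(−1)·(−3) = −6 ≡ 5, so v_2 = 5^{−1} = 9 (mod 11).
  i = 3 (α = 4): (4−7)(4−5)(4−6)(4−8) = (−3)·(−1)·(−2)·(−4) = 24 ≡ 2, so v_3 = 2^{−1} = 6 (mod 11).
  i = 4 (α = 6): (6−7)(6−5)(6−4)(6−8) = (−1)·1·2·(−2) = 4 ≡ 4, so v_4 = 4^{−1} = 3 (mod 11).
  i = 5 (α = 8): (8−7)(8−5)(8−4)(8−6) = 1·3·4·2 = 24 ≡ 2, so v_5 = 2^{−1} = 6 (mod 11).
  v = [9, 9, 6, 3, 6].
Step 2: syndromes of r = [8, 7, 6, 8, 10] (all sums mod 11).
  S_0 = Σ v_i r_i = 9·8 + 9·7 + 6·6 + 3·8 + 6·10 = 255 ≡ 2.
  S_1 = Σ v_i α_i r_i = 9·7·8 + 9·5·7 + 6·4·6 + 3·6·8 + 6·8·10 = 1587 ≡ 3.
  α_i^2 mod 11 = [5, 3, 5, 3, 9].
  S_2 = Σ v_i α_i^2 r_i = 9·5·8 + 9·3·7 + 6·5·6 + 3·3·8 + 6·9·10 = 1341 ≡ 10.
  S = (2, 3, 10) ≠ 0, so r is not a codeword (an error is present).
Step 3: locate the error. For a single error e at position i, S_ℓ = v_i·e·α_i^ℓ, so α_err = S_1/S_0.
  S_0^{−1} = 2^{−1} = 6 (mod 11), so α_err = 3·6 = 18 ≡ 7 = α_1. Error position i = 1.
  Consistency check: S_2/S_1 = 10·4 = 40 ≡ 7 = α_err ✓ (single-error assumption holds).
Step 4: error magnitude e = S_0/v_1 = S_0·∏_{j≠1}(α_1 − α_j) = 2·5 = 10 ≡ 10 (mod 11).
Step 5: correct position 1: c_1 = r_1 − e = 8 − 10 ≡ 9 (mod 11). Hence c = [9, 7, 6, 8, 10].
  Check: interpolating c through the α_i gives m(x) = 2 + 1·x (degree < 2) with m(α_i) = c_i for every i, so c is indeed a codeword.


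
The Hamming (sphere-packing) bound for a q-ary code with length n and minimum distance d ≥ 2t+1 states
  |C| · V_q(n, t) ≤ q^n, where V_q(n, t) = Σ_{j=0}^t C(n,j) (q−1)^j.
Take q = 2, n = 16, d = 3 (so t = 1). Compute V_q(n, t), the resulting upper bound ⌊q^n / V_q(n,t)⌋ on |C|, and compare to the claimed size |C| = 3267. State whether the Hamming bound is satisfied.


V_q(n, t) = 17, q^n = 65536, Hamming bound = 3855, |C| = 3267 ≤ bound (satisfied).

Step 1: Compute V_q(n, t) = Σ_{j=0}^1 C(n, j) (q−1)^j.
  j = 0: C(16,0)·(1)^0 = 1·1 = 1.
  j = 1: C(16,1)·(1)^1 = 16·1 = 16.
  V_q(n, t) = 1 + 16 = 17.
Step 2: q^n = 2^16 = 65536.
Step 3: Hamming bound ⌊q^n / V_q(n,t)⌋ = ⌊65536/17⌋ = 3855.
Step 4: Compare |C| = 3267 to 3855: satisfied.
The claimed |C| lies below the Hamming bound.


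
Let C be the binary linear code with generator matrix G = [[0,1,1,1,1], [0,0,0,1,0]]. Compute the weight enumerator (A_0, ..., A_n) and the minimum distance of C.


Weight distribution: A_0 = 1, A_1 = 1, A_3 = 1, A_4 = 1. Minimum distance d = 1.

Enumerate all 2^2 = 4 messages m ∈ F_2^2.
For each, compute codeword c = mG in F_2^5, then tally its weight.
  m = 00 → c = 00000, weight = 0.
  m = 10 → c = 01111, weight = 4.
  m = 01 → c = 00010, weight = 1.
  m = 11 → c = 01101, weight = 3.
Tally weights:
  weight 0: 1 codewords.
  weight 1: 1 codewords.
  weight 3: 1 codewords.
  weight 4: 1 codewords.
Minimum distance d = smallest w > 0 with A_w > 0 = 1.
Sanity: Σ A_w = 4 = 2^2 = 4 ✓.


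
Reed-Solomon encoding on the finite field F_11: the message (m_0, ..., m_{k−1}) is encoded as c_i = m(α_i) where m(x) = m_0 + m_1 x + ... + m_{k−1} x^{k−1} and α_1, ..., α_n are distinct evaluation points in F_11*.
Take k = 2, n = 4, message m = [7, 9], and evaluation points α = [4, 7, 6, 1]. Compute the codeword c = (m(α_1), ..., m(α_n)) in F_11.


c = [10, 4, 6, 5]

Message polynomial: m(x) = 7 + 9·x (mod 11).
For each evaluation point α_i, compute m(α_i) mod 11:
  α_1 = 4: Horner steps 9 → 10, so m(4) = 10.
  α_2 = 7: Horner steps 9 → 4, so m(7) = 4.
  α_3 = 6: Horner steps 9 → 6, so m(6) = 6.
  α_4 = 1: Horner steps 9 → 5, so m(1) = 5.
Codeword c = [10, 4, 6, 5] ∈ F_11^4.


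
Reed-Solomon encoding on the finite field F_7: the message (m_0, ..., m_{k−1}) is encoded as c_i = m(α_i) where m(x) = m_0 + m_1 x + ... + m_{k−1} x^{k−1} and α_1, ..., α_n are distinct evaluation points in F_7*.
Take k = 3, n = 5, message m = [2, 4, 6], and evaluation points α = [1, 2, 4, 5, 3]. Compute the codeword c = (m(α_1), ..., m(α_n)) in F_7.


c = [5, 6, 2, 4, 5]

Message polynomial: m(x) = 2 + 4·x + 6·x^2 (mod 7).
For each evaluation point α_i, compute m(α_i) mod 7:
  α_1 = 1: Horner steps 6 → 3 → 5, so m(1) = 5.
  α_2 = 2: Horner steps 6 → 2 → 6, so m(2) = 6.
  α_3 = 4: Horner steps 6 → 0 → 2, so m(4) = 2.
  α_4 = 5: Horner steps 6 → 6 → 4, so m(5) = 4.
  α_5 = 3: Horner steps 6 → 1 → 5, so m(3) = 5.
Codeword c = [5, 6, 2, 4, 5] ∈ F_7^5.


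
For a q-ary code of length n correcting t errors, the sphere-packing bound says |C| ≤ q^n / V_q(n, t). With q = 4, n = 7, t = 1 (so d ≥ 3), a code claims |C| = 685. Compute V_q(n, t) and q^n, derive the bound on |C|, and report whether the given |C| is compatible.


V_q(n, t) = 22, q^n = 16384, Hamming bound = 744, |C| = 685 ≤ bound (satisfied).

Step 1: Compute V_q(n, t) = Σ_{j=0}^1 C(n, j) (q−1)^j.
  j = 0: C(7,0)·(3)^0 = 1·1 = 1.
  j = 1: C(7,1)·(3)^1 = 7·3 = 21.
  V_q(n, t) = 1 + 21 = 22.
Step 2: q^n = 4^7 = 16384.
Step 3: Hamming bound ⌊q^n / V_q(n,t)⌋ = ⌊16384/22⌋ = 744.
Step 4: Compare |C| = 685 to 744: satisfied.
The claimed |C| lies below the Hamming bound.


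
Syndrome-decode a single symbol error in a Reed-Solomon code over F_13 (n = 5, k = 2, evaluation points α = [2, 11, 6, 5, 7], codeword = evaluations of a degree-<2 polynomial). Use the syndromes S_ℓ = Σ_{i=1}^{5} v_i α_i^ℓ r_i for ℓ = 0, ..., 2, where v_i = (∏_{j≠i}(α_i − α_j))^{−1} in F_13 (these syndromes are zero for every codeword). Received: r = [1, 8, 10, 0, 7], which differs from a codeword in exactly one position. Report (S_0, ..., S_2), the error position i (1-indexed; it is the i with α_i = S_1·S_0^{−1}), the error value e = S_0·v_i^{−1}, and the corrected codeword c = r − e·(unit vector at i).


S = (10, 7, 1), error at position 1, error magnitude e = 5, c = [9, 8, 10, 0, 7].

Step 1: column multipliers v_i = (∏_{j≠i}(α_i − α_j))^{−1} mod 13.
  i = 1 (α = 2): (2−11)(2−6)(2−5)(2−7) = (−9)·(−4)·(−3)·(−5) = 540 ≡ 7, so v_1 = 7^{−1} = 2 (mod 13).
  i = 2 (α = 11): (11−2)(11−6)(11−5)(11−7) = 9·5·6·4 = 1080 ≡ 1, so v_2 = 1^{−1} = 1 (mod 13).
  i = 3 (α = 6): (6−2)(6−11)(6−5)(6−7) = 4·(−5)·1·(−1) = 20 ≡ 7, so v_3 = 7^{−1} = 2 (mod 13).
  i = 4 (α = 5): (5−2)(5−11)(5−6)(5−7) = 3·(−6)·(−1)·(−2) = −36 ≡ 3, so v_4 = 3^{−1} = 9 (mod 13).
  i = 5 (α = 7): (7−2)(7−11)(7−6)(7−5) = 5·(−4)·1·2 = −40 ≡ 12, so v_5 = 12^{−1} = 12 (mod 13).
  v = [2, 1, 2, 9, 12].
Step 2: syndromes of r = [1, 8, 10, 0, 7] (all sums mod 13).
  S_0 = Σ v_i r_i = 2·1 + 1·8 + 2·10 + 9·0 + 12·7 = 114 ≡ 10.
  S_1 = Σ v_i α_i r_i = 2·2·1 + 1·11·8 + 2·6·10 + 9·5·0 + 12·7·7 = 800 ≡ 7.
  α_i^2 mod 13 = [4, 4, 10, 12, 10].
  S_2 = Σ v_i α_i^2 r_i = 2·4·1 + 1·4·8 + 2·10·10 + 9·12·0 + 12·10·7 = 1080 ≡ 1.
  S = (10, 7, 1) ≠ 0, so r is not a codeword (an error is present).
Step 3: locate the error. For a single error e at position i, S_ℓ = v_i·e·α_i^ℓ, so α_err = S_1/S_0.
  S_0^{−1} = 10^{−1} = 4 (mod 13), so α_err = 7·4 = 28 ≡ 2 = α_1. Error position i = 1.
  Consistency check: S_2/S_1 = 1·2 = 2 ≡ 2 = α_err ✓ (single-error assumption holds).
Step 4: error magnitude e = S_0/v_1 = S_0·∏_{j≠1}(α_1 − α_j) = 10·7 = 70 ≡ 5 (mod 13).
Step 5: correct position 1: c_1 = r_1 − e = 1 − 5 ≡ 9 (mod 13). Hence c = [9, 8, 10, 0, 7].
  Check: interpolating c through the α_i gives m(x) = 2 + 10·x (degree < 2) with m(α_i) = c_i for every i, so c is indeed a codeword.


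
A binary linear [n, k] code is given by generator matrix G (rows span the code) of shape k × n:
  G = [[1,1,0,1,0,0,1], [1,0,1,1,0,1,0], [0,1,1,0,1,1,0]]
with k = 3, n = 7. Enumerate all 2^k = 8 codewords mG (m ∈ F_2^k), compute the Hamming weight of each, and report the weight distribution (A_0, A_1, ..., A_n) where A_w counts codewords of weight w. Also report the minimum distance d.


Weight distribution: A_0 = 1, A_2 = 1, A_4 = 5, A_6 = 1. Minimum distance d = 2.

Enumerate all 2^3 = 8 messages m ∈ F_2^3.
For each, compute codeword c = mG in F_2^7, then tally its weight.
  m = 000 → c = 0000000, weight = 0.
  m = 100 → c = 1101001, weight = 4.
  m = 010 → c = 1011010, weight = 4.
  m = 110 → c = 0110011, weight = 4.
  m = 001 → c = 0110110, weight = 4.
  m = 101 → c = 1011111, weight = 6.
  m = 011 → c = 1101100, weight = 4.
  m = 111 → c = 0000101, weight = 2.
Tally weights:
  weight 0: 1 codewords.
  weight 2: 1 codewords.
  weight 4: 5 codewords.
  weight 6: 1 codewords.
Minimum distance d = smallest w > 0 with A_w > 0 = 2.
Sanity: Σ A_w = 8 = 2^3 = 8 ✓.


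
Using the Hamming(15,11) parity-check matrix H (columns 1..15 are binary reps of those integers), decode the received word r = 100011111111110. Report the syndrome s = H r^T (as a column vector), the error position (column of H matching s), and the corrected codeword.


s = (1, 0, 1, 0)^T, error position = 10, corrected codeword c = 100011111011110

Compute s = H r^T mod 2 one row at a time:
  s_1 = 1 + 1 + 1 + 1 + 1 + 1 + 1 + 0 = 7 ≡ 1 (mod 2).
  s_2 = 0 + 1 + 1 + 1 + 1 + 1 + 1 + 0 = 6 ≡ 0 (mod 2).
  s_3 = 0 + 0 + 1 + 1 + 1 + 1 + 1 + 0 = 5 ≡ 1 (mod 2).
  s_4 = 1 + 0 + 1 + 1 + 1 + 1 + 1 + 0 = 6 ≡ 0 (mod 2).
s = (1, 0, 1, 0)^T — this equals column 10 of H (binary 1010), so error is at position 10.
Correct: flip bit 10 of r = 100011111111110 to get c = 100011111011110.


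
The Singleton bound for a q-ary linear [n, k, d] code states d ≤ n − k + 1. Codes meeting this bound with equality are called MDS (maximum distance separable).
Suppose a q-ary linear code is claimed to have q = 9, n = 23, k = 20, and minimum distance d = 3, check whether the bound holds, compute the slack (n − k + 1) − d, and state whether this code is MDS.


Singleton RHS = n − k + 1 = 4, slack = 1, bound satisfied, not MDS.

Singleton bound: d ≤ n − k + 1.
Here n = 23, k = 20, so n − k + 1 = 4.
Given d = 3, check d ≤ 4: YES.
Slack = (n − k + 1) − d = 1.
The code is NOT MDS (slack = 1 > 0).
Description: the claimed parameters are [23, 20, 3]_9; such a code would be non-MDS.


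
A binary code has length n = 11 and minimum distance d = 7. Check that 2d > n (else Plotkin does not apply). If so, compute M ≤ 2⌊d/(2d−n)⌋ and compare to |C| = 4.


Plotkin bound M ≤ 4; given |C| = 4 ≤ bound (satisfied).

Check applicability: 2d = 14, n = 11.
2d − n = 3 > 0, so Plotkin applies.
Compute d/(2d−n) = 7/3 ≈ 2.3333.
⌊d/(2d−n)⌋ = 2.
Plotkin bound: M ≤ 2·2 = 4.
Given |C| = 4, check: satisfied.
This |C| is at the Plotkin bound.


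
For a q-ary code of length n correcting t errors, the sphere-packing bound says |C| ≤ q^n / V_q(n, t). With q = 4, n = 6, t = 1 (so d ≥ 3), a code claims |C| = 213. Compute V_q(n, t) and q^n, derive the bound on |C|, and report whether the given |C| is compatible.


V_q(n, t) = 19, q^n = 4096, Hamming bound = 215, |C| = 213 ≤ bound (satisfied).

Step 1: Compute V_q(n, t) = Σ_{j=0}^1 C(n, j) (q−1)^j.
  j = 0: C(6,0)·(3)^0 = 1·1 = 1.
  j = 1: C(6,1)·(3)^1 = 6·3 = 18.
  V_q(n, t) = 1 + 18 = 19.
Step 2: q^n = 4^6 = 4096.
Step 3: Hamming bound ⌊q^n / V_q(n,t)⌋ = ⌊4096/19⌋ = 215.
Step 4: Compare |C| = 213 to 215: satisfied.
The claimed |C| lies below the Hamming bound.


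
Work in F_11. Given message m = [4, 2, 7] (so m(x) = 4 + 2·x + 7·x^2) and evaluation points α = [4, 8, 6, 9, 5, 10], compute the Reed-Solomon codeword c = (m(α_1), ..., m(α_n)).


c = [3, 6, 4, 6, 2, 9]

Message polynomial: m(x) = 4 + 2·x + 7·x^2 (mod 11).
For each evaluation point α_i, compute m(α_i) mod 11:
  α_1 = 4: Horner steps 7 → 8 → 3, so m(4) = 3.
  α_2 = 8: Horner steps 7 → 3 → 6, so m(8) = 6.
  α_3 = 6: Horner steps 7 → 0 → 4, so m(6) = 4.
  α_4 = 9: Horner steps 7 → 10 → 6, so m(9) = 6.
  α_5 = 5: Horner steps 7 → 4 → 2, so m(5) = 2.
  α_6 = 10: Horner steps 7 → 6 → 9, so m(10) = 9.
Codeword c = [3, 6, 4, 6, 2, 9] ∈ F_11^6.


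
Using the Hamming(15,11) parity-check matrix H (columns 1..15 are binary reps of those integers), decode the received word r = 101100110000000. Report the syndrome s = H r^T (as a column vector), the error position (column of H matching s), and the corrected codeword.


s = (1, 0, 0, 1)^T, error position = 9, corrected codeword c = 101100111000000

Compute s = H r^T mod 2 one row at a time:
  s_1 = 1 + 0 + 0 + 0 + 0 + 0 + 0 + 0 = 1 ≡ 1 (mod 2).
  s_2 = 1 + 0 + 0 + 1 + 0 + 0 + 0 + 0 = 2 ≡ 0 (mod 2).
  s_3 = 0 + 1 + 0 + 1 + 0 + 0 + 0 + 0 = 2 ≡ 0 (mod 2).
  s_4 = 1 + 1 + 0 + 1 + 0 + 0 + 0 + 0 = 3 ≡ 1 (mod 2).
s = (1, 0, 0, 1)^T — this equals column 9 of H (binary 1001), so error is at position 9.
Correct: flip bit 9 of r = 101100110000000 to get c = 101100111000000.


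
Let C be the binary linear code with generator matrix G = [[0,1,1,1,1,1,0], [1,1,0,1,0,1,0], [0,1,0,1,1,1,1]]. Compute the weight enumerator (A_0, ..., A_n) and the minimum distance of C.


Weight distribution: A_0 = 1, A_2 = 1, A_3 = 2, A_4 = 1, A_5 = 2, A_6 = 1. Minimum distance d = 2.

Enumerate all 2^3 = 8 messages m ∈ F_2^3.
For each, compute codeword c = mG in F_2^7, then tally its weight.
  m = 000 → c = 0000000, weight = 0.
  m = 100 → c = 0111110, weight = 5.
  m = 010 → c = 1101010, weight = 4.
  m = 110 → c = 1010100, weight = 3.
  m = 001 → c = 0101111, weight = 5.
  m = 101 → c = 0010001, weight = 2.
  m = 011 → c = 1000101, weight = 3.
  m = 111 → c = 1111011, weight = 6.
Tally weights:
  weight 0: 1 codewords.
  weight 2: 1 codewords.
  weight 3: 2 codewords.
  weight 4: 1 codewords.
  weight 5: 2 codewords.
  weight 6: 1 codewords.
Minimum distance d = smallest w > 0 with A_w > 0 = 2.
Sanity: Σ A_w = 8 = 2^3 = 8 ✓.


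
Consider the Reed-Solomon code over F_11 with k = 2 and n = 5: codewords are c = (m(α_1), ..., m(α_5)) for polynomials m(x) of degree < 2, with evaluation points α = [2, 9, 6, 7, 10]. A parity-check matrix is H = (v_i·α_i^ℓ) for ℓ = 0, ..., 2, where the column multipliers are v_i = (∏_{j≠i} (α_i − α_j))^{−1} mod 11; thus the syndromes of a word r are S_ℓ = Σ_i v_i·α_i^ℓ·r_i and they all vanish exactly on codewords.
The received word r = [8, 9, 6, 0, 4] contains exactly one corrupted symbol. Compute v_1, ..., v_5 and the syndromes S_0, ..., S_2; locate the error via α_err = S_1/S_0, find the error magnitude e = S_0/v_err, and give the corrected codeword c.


S = (5, 1, 9), error at position 2, error magnitude e = 10, c = [8, 10, 6, 0, 4].

Step 1: column multipliers v_i = (∏_{j≠i}(α_i − α_j))^{−1} mod 11.
  i = 1 (α = 2): (2−9)(2−6)(2−7)(2−10) = (−7)·(−4)·(−5)·(−8) = 1120 ≡ 9, so v_1 = 9^{−1} = 5 (mod 11).
  i = 2 (α = 9): (9−2)(9−6)(9−7)(9−10) = 7·3·2·(−1) = −42 ≡ 2, so v_2 = 2^{−1} = 6 (mod 11).
  i = 3 (α = 6): (6−2)(6−9)(6−7)(6−10) = 4·(−3)·(−1)·(−4) = −48 ≡ 7, so v_3 = 7^{−1} = 8 (mod 11).
  i = 4 (α = 7): (7−2)(7−9)(7−6)(7−10) = 5·(−2)·1·(−3) = 30 ≡ 8, so v_4 = 8^{−1} = 7 (mod 11).
  i = 5 (α = 10): (10−2)(10−9)(10−6)(10−7) = 8·1·4·3 = 96 ≡ 8, so v_5 = 8^{−1} = 7 (mod 11).
  v = [5, 6, 8, 7, 7].
Step 2: syndromes of r = [8, 9, 6, 0, 4] (all sums mod 11).
  S_0 = Σ v_i r_i = 5·8 + 6·9 + 8·6 + 7·0 + 7·4 = 170 ≡ 5.
  S_1 = Σ v_i α_i r_i = 5·2·8 + 6·9·9 + 8·6·6 + 7·7·0 + 7·10·4 = 1134 ≡ 1.
  α_i^2 mod 11 = [4, 4, 3, 5, 1].
  S_2 = Σ v_i α_i^2 r_i = 5·4·8 + 6·4·9 + 8·3·6 + 7·5·0 + 7·1·4 = 548 ≡ 9.
  S = (5, 1, 9) ≠ 0, so r is not a codeword (an error is present).
Step 3: locate the error. For a single error e at position i, S_ℓ = v_i·e·α_i^ℓ, so α_err = S_1/S_0.
  S_0^{−1} = 5^{−1} = 9 (mod 11), so α_err = 1·9 = 9 ≡ 9 = α_2. Error position i = 2.
  Consistency check: S_2/S_1 = 9·1 = 9 ≡ 9 = α_err ✓ (single-error assumption holds).
Step 4: error magnitude e = S_0/v_2 = S_0·∏_{j≠2}(α_2 − α_j) = 5·2 = 10 ≡ 10 (mod 11).
Step 5: correct position 2: c_2 = r_2 − e = 9 − 10 ≡ 10 (mod 11). Hence c = [8, 10, 6, 0, 4].
  Check: interpolating c through the α_i gives m(x) = 9 + 5·x (degree < 2) with m(α_i) = c_i for every i, so c is indeed a codeword.
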